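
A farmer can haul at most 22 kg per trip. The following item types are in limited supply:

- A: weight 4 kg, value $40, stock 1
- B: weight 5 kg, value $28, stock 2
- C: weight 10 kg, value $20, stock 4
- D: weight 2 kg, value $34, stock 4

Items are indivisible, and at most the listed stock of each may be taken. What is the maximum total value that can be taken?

$232

Best selections within weight 22 and stock limits:
- 1×A + 2×B + 4×D: weight 22, value 232
- 1×A + 1×B + 4×D: weight 17, value 204
Best: $232.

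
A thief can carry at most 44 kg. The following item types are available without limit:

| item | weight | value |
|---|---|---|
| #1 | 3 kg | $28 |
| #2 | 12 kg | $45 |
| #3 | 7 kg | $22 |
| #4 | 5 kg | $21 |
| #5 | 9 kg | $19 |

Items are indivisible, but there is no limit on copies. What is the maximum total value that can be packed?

$392

Best value-per-unit is #1 at 28/3, and filling with it alone uses weight 14×3=42. No mix of the others beats 14×28 = 392.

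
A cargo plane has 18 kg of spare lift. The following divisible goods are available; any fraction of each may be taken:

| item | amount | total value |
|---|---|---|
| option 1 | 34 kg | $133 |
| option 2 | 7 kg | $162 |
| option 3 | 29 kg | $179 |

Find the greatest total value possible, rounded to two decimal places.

229.90

Take in order of value per unit:
- option 2 (162/7 per unit): all 7 → value 162, running total 162.00
- option 3 (179/29 per unit): 11 of 29 → value 11×179/29 = 67.8966, running total 229.90
Total 229.90.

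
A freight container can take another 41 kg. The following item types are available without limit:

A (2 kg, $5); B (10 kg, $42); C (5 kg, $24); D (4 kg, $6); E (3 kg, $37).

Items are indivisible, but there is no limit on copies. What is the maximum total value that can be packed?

Best value-per-unit is E at 37/3; filling with it alone gives 13×37 = 481.
Optimal mix: 1×A + 13×E → weight 41, value 486.

$486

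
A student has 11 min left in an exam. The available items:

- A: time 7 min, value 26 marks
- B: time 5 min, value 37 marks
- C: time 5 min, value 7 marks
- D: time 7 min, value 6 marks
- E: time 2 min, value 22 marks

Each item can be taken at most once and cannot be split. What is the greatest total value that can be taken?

59 marks

Check high-value combinations within 11 min:
- B+E: time 5+2=7, value 37+22=59
- A+E: time 7+2=9, value 26+22=48
- B+C: time 5+5=10, value 37+7=44
- B: time 5, value 37
- C+E: time 5+2=7, value 7+22=29
Best: 59 marks.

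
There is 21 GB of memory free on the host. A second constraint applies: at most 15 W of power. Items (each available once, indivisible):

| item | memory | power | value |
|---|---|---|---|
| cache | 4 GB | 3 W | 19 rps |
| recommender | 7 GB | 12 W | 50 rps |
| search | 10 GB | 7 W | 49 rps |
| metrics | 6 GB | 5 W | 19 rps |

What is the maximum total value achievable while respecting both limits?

87 rps

Feasible sets respecting both limits:
- cache+search+metrics: memory 20, power 15, value 87
- cache+recommender: memory 11, power 15, value 69
- cache+search: memory 14, power 10, value 68
- search+metrics: memory 16, power 12, value 68
Best: 87 rps.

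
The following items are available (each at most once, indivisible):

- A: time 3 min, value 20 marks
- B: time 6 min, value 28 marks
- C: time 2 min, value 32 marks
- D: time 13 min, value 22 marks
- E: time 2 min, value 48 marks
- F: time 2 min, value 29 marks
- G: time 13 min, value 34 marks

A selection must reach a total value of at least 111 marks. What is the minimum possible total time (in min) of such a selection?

Subsets with value ≥ 111, sorted by total time:
- A+C+E+F: time 9, value 129
- B+C+E+F: time 12, value 137
- A+B+C+E: time 13, value 128
Minimum time: 9 min.

9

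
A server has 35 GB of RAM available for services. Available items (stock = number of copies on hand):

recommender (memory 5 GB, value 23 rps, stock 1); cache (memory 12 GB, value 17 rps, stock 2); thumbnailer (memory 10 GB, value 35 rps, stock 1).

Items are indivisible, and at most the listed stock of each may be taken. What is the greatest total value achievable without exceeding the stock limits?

Top feasible selections:
- 1×recommender + 1×cache + 1×thumbnailer: memory 27, value 75
- 2×cache + 1×thumbnailer: memory 34, value 69
- 1×recommender + 1×thumbnailer: memory 15, value 58
- 1×recommender + 2×cache: memory 29, value 57
Best: 75 rps.

75 rps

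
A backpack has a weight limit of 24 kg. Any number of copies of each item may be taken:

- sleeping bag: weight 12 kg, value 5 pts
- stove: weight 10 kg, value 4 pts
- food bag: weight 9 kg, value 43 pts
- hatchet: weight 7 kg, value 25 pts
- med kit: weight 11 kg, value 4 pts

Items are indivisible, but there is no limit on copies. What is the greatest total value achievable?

93 pts

Best value-per-unit is food bag at 43/9; filling with it alone gives 2×43 = 86.
Optimal mix: 1×food bag + 2×hatchet → weight 23, value 93.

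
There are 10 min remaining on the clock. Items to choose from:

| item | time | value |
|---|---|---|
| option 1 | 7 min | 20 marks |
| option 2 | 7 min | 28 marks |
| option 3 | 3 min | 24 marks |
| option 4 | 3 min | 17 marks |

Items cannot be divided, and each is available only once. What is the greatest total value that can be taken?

Check high-value combinations within 10 min:
- option 2+option 3: time 7+3=10, value 28+24=52
- option 2+option 4: time 7+3=10, value 28+17=45
- option 1+option 3: time 7+3=10, value 20+24=44
- option 3+option 4: time 3+3=6, value 24+17=41
Best: 52 marks.

52 marks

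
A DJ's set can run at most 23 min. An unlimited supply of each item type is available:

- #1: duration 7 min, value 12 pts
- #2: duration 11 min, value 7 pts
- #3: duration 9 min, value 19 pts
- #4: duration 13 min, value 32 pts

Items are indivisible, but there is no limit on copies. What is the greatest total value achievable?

51 pts

Best value-per-unit is #4 at 32/13; filling with it alone gives 1×32 = 32.
Optimal mix: 1×#3 + 1×#4 → duration 22, value 51.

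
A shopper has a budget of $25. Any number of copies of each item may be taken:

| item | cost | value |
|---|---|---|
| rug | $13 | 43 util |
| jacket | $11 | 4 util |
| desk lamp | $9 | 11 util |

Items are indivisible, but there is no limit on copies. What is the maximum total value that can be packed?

54 util

Best value-per-unit is rug at 43/13; filling with it alone gives 1×43 = 43.
Optimal mix: 1×rug + 1×desk lamp → cost 22, value 54.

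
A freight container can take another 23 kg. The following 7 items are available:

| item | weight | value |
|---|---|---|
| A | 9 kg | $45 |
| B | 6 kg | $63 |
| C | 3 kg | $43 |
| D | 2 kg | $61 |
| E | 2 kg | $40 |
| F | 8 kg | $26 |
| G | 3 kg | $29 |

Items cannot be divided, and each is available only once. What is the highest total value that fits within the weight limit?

$252

Check high-value combinations within 23 kg:
- A+B+C+D+E: weight 9+6+3+2+2=22, value 45+63+43+61+40=252
- A+B+C+D+G: weight 9+6+3+2+3=23, value 45+63+43+61+29=241
- A+B+D+E+G: weight 9+6+2+2+3=22, value 45+63+61+40+29=238
Best: $252.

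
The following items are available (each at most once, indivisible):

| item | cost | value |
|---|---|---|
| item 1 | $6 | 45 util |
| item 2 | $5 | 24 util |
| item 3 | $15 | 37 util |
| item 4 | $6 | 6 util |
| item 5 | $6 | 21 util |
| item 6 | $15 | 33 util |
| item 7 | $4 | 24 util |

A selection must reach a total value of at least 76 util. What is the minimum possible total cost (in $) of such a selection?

Subsets with value ≥ 76, sorted by total cost:
- item 1+item 2+item 7: cost 15, value 93
- item 1+item 5+item 7: cost 16, value 90
Minimum cost: 15 $.

15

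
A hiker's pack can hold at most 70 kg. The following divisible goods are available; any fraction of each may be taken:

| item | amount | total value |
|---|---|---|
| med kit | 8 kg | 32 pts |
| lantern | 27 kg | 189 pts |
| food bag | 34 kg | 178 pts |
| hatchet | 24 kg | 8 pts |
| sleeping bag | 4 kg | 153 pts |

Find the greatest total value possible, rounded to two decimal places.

Take in order of value per unit:
- sleeping bag (153/4 per unit): all 4 → value 153, running total 153.00
- lantern (189/27 per unit): all 27 → value 189, running total 342.00
- food bag (178/34 per unit): all 34 → value 178, running total 520.00
- med kit (32/8 per unit): 5 of 8 → value 5×32/8 = 20.0000, running total 540.00
Total 540.00.

540.00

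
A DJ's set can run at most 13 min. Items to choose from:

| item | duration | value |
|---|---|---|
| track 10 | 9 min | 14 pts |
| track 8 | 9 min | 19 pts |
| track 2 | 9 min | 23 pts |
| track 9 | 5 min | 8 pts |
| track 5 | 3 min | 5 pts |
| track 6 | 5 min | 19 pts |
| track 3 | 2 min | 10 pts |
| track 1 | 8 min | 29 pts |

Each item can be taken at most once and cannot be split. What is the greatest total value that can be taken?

48 pts

Check high-value combinations within 13 min:
- track 6+track 1: duration 5+8=13, value 19+29=48
- track 5+track 3+track 1: duration 3+2+8=13, value 5+10+29=44
- track 3+track 1: duration 2+8=10, value 10+29=39
Best: 48 pts.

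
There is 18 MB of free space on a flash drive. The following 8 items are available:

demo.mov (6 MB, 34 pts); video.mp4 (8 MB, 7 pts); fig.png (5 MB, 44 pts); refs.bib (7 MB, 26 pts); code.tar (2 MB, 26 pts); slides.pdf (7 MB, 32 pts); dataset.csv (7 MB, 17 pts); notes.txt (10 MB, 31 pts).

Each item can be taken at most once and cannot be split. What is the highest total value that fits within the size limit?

110 pts

Check high-value combinations within 18 MB:
- demo.mov+fig.png+slides.pdf: size 6+5+7=18, value 34+44+32=110
- demo.mov+fig.png+code.tar: size 6+5+2=13, value 34+44+26=104
- demo.mov+fig.png+refs.bib: size 6+5+7=18, value 34+44+26=104
- fig.png+code.tar+slides.pdf: size 5+2+7=14, value 44+26+32=102
- fig.png+code.tar+notes.txt: size 5+2+10=17, value 44+26+31=101
Best: 110 pts.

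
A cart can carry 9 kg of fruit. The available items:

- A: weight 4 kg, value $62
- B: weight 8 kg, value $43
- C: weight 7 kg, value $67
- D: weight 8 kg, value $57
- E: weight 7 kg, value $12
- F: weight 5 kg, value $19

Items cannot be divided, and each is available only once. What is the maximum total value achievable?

$81

Check high-value combinations within 9 kg:
- A+F: weight 4+5=9, value 62+19=81
- C: weight 7, value 67
- A: weight 4, value 62
- D: weight 8, value 57
Best: $81.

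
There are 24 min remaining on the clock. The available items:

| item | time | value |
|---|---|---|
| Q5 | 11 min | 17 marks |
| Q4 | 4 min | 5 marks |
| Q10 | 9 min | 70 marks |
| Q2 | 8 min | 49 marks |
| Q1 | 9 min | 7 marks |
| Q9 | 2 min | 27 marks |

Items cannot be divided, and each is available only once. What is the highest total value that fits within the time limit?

151 marks

Check high-value combinations within 24 min:
- Q4+Q10+Q2+Q9: time 4+9+8+2=23, value 5+70+49+27=151
- Q10+Q2+Q9: time 9+8+2=19, value 70+49+27=146
- Q4+Q10+Q2: time 4+9+8=21, value 5+70+49=124
- Q10+Q2: time 9+8=17, value 70+49=119
Best: 151 marks.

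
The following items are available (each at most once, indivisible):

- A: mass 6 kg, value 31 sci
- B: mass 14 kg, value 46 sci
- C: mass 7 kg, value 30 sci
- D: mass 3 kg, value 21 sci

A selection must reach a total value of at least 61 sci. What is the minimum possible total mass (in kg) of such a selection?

Subsets with value ≥ 61, sorted by total mass:
- A+C: mass 13, value 61
- A+C+D: mass 16, value 82
- B+D: mass 17, value 67
Minimum mass: 13 kg.

13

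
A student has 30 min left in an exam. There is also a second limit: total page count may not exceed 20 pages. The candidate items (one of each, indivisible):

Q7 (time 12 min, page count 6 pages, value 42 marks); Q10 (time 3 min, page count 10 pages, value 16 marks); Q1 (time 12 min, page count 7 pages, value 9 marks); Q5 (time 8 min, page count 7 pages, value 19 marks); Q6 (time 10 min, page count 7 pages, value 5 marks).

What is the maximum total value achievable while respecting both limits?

66 marks

Feasible sets respecting both limits:
- Q7+Q5+Q6: time 30, page count 20, value 66
- Q7+Q5: time 20, page count 13, value 61
- Q7+Q10: time 15, page count 16, value 58
Best: 66 marks.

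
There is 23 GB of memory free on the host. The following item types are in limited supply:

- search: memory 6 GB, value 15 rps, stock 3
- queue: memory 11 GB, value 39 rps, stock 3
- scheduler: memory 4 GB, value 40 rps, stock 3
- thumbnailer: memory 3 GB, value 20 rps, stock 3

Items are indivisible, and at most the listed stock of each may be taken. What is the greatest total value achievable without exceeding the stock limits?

180 rps

Top feasible selections:
- 3×scheduler + 3×thumbnailer: memory 21, value 180
- 3×scheduler + 2×thumbnailer: memory 18, value 160
Best: 180 rps.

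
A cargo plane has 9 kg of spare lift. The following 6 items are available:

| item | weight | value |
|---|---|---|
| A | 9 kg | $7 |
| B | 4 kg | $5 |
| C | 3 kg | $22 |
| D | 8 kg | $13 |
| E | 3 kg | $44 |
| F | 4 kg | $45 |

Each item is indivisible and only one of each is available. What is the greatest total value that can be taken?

$89

Check high-value combinations within 9 kg:
- E+F: weight 3+4=7, value 44+45=89
- C+F: weight 3+4=7, value 22+45=67
- C+E: weight 3+3=6, value 22+44=66
- B+F: weight 4+4=8, value 5+45=50
Best: $89.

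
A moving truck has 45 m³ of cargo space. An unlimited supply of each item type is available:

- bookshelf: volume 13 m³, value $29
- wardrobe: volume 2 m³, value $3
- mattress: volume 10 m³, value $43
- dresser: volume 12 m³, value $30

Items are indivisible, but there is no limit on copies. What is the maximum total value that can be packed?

Best value-per-unit is mattress at 43/10; filling with it alone gives 4×43 = 172.
Optimal mix: 2×wardrobe + 4×mattress → volume 44, value 178.

$178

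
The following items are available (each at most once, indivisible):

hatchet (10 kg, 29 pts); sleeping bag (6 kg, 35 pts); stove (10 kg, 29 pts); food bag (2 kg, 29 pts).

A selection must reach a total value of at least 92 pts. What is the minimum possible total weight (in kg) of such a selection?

Subsets with value ≥ 92, sorted by total weight:
- hatchet+sleeping bag+food bag: weight 18, value 93
- sleeping bag+stove+food bag: weight 18, value 93
- hatchet+sleeping bag+stove: weight 26, value 93
- hatchet+sleeping bag+stove+food bag: weight 28, value 122
Minimum weight: 18 kg.

18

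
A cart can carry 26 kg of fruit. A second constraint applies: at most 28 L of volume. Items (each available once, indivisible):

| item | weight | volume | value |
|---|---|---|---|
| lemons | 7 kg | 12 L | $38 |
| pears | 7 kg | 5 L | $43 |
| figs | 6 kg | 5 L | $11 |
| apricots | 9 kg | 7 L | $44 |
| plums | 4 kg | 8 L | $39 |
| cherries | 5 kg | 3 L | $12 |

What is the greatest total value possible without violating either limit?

$138

Feasible sets respecting both limits:
- pears+apricots+plums+cherries: weight 25, volume 23, value 138
- pears+figs+apricots+plums: weight 26, volume 25, value 137
- lemons+pears+plums+cherries: weight 23, volume 28, value 132
Best: $138.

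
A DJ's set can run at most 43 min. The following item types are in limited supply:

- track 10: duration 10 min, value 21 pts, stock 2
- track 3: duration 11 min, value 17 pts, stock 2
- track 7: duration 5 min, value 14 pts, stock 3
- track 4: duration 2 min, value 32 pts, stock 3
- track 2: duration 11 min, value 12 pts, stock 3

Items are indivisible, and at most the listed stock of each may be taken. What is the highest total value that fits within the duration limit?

180 pts

Best selections within duration 43 and stock limits:
- 2×track 10 + 3×track 7 + 3×track 4: duration 41, value 180
- 1×track 10 + 1×track 3 + 3×track 7 + 3×track 4: duration 42, value 176
- 2×track 3 + 3×track 7 + 3×track 4: duration 43, value 172
- 1×track 10 + 3×track 7 + 3×track 4 + 1×track 2: duration 42, value 171
Best: 180 pts.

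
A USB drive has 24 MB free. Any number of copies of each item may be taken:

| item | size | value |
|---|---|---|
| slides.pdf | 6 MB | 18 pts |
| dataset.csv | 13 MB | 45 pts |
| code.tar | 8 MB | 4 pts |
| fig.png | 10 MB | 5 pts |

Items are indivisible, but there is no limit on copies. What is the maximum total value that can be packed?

Best value-per-unit is dataset.csv at 45/13; filling with it alone gives 1×45 = 45.
Optimal mix: 4×slides.pdf → size 24, value 72.

72 pts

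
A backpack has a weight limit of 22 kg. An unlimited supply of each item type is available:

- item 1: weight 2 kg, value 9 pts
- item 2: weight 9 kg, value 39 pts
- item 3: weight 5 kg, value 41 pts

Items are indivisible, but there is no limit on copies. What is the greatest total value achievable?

Best value-per-unit is item 3 at 41/5; filling with it alone gives 4×41 = 164.
Optimal mix: 1×item 1 + 4×item 3 → weight 22, value 173.

173 pts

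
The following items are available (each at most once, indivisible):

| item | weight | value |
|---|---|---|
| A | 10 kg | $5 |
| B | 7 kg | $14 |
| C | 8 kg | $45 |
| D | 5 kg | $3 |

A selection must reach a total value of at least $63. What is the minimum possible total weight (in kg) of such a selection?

Subsets with value ≥ 63, sorted by total weight:
- A+B+C: weight 25, value 64
- A+B+C+D: weight 30, value 67
Minimum weight: 25 kg.

25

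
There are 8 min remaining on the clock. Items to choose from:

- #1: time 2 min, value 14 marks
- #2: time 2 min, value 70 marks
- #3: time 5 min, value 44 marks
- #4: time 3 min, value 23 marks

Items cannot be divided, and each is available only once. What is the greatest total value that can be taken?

114 marks

Check high-value combinations within 8 min:
- #2+#3: time 2+5=7, value 70+44=114
- #1+#2+#4: time 2+2+3=7, value 14+70+23=107
- #2+#4: time 2+3=5, value 70+23=93
Best: 114 marks.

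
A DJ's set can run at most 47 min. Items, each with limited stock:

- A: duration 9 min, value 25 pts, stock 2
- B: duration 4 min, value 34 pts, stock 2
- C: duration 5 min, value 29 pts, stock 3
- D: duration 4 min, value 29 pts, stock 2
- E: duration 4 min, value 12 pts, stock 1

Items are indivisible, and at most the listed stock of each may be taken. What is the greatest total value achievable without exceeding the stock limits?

250 pts

Best selections within duration 47 and stock limits:
- 1×A + 2×B + 3×C + 2×D + 1×E: duration 44, value 250
- 1×A + 2×B + 3×C + 2×D: duration 40, value 238
Best: 250 pts.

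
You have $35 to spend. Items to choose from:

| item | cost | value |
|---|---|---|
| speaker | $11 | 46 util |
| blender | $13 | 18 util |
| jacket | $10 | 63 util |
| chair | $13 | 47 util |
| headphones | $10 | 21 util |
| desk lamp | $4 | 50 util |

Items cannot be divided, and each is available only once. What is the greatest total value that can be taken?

180 util

This is a 0/1 knapsack; check combinations near the capacity.
- speaker+jacket+headphones+desk lamp: cost 11+10+10+4=35, value 46+63+21+50=180
- jacket+chair+desk lamp: cost 10+13+4=27, value 63+47+50=160
- speaker+jacket+desk lamp: cost 11+10+4=25, value 46+63+50=159
Best: 180 util.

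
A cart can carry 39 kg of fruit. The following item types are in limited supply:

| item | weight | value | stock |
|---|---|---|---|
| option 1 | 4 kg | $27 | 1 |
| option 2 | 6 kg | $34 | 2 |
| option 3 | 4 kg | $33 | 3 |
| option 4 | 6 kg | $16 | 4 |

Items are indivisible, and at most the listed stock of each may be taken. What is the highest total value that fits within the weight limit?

Top feasible selections:
- 1×option 1 + 2×option 2 + 3×option 3 + 1×option 4: weight 34, value 210
- 2×option 2 + 3×option 3 + 2×option 4: weight 36, value 199
- 1×option 1 + 2×option 2 + 3×option 3: weight 28, value 194
Best: $210.

$210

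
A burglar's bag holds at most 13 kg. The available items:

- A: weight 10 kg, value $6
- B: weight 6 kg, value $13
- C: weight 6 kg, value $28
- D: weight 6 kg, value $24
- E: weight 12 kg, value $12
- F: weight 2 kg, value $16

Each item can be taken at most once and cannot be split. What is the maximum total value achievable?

This is a 0/1 knapsack; check combinations near the capacity.
- C+D: weight 6+6=12, value 28+24=52
- C+F: weight 6+2=8, value 28+16=44
- B+C: weight 6+6=12, value 13+28=41
Best: $52.

$52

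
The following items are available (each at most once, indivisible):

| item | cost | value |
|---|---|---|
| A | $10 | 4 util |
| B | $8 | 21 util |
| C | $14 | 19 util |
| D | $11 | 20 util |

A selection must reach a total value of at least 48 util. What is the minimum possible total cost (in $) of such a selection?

Subsets with value ≥ 48, sorted by total cost:
- B+C+D: cost 33, value 60
- A+B+C+D: cost 43, value 64
Minimum cost: 33 $.

33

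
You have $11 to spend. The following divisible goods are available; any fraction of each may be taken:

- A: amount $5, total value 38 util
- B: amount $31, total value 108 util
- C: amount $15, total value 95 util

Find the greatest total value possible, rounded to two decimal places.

Take in order of value per unit:
- A (38/5 per unit): all 5 → value 38, running total 38.00
- C (95/15 per unit): 6 of 15 → value 6×95/15 = 38.0000, running total 76.00
Total 76.00.

76.00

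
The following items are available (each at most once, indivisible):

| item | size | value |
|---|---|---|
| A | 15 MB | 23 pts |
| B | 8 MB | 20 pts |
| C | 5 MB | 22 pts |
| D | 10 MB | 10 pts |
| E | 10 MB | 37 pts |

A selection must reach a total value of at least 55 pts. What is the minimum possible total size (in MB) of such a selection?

Subsets with value ≥ 55, sorted by total size:
- C+E: size 15, value 59
- B+E: size 18, value 57
- B+C+E: size 23, value 79
Minimum size: 15 MB.

15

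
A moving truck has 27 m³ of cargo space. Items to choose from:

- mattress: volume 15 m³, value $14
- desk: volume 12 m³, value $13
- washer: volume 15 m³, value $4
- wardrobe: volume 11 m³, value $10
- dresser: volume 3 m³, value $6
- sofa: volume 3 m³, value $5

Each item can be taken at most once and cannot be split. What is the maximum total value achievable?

Check high-value combinations within 27 m³:
- desk+wardrobe+dresser: volume 12+11+3=26, value 13+10+6=29
- desk+wardrobe+sofa: volume 12+11+3=26, value 13+10+5=28
- mattress+desk: volume 15+12=27, value 14+13=27
- mattress+dresser+sofa: volume 15+3+3=21, value 14+6+5=25
Best: $29.

$29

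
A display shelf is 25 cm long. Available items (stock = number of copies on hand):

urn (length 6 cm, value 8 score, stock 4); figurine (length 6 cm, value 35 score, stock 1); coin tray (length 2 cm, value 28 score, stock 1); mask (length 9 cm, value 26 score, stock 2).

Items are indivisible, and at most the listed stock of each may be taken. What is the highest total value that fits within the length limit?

97 score

Best selections within length 25 and stock limits:
- 1×urn + 1×figurine + 1×coin tray + 1×mask: length 23, value 97
- 1×figurine + 1×coin tray + 1×mask: length 17, value 89
- 1×figurine + 2×mask: length 24, value 87
- 1×coin tray + 2×mask: length 20, value 80
Best: 97 score.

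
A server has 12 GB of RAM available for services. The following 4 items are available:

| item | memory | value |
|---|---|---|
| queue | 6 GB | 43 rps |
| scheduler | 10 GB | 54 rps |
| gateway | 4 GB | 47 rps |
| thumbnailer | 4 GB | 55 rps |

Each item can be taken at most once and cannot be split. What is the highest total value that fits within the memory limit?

102 rps

Check high-value combinations within 12 GB:
- gateway+thumbnailer: memory 4+4=8, value 47+55=102
- queue+thumbnailer: memory 6+4=10, value 43+55=98
- queue+gateway: memory 6+4=10, value 43+47=90
Best: 102 rps.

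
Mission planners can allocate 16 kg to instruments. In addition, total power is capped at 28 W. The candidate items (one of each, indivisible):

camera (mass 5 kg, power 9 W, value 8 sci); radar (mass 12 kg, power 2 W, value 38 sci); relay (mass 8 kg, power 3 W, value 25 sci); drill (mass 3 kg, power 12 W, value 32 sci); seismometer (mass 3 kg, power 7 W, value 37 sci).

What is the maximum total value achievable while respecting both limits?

94 sci

Feasible sets respecting both limits:
- relay+drill+seismometer: mass 14, power 22, value 94
- camera+drill+seismometer: mass 11, power 28, value 77
- radar+seismometer: mass 15, power 9, value 75
- radar+drill: mass 15, power 14, value 70
Best: 94 sci.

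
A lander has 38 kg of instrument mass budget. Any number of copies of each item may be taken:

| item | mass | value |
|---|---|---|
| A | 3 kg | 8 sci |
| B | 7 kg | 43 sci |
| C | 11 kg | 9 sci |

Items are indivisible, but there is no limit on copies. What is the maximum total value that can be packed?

223 sci

Best value-per-unit is B at 43/7; filling with it alone gives 5×43 = 215.
Optimal mix: 1×A + 5×B → mass 38, value 223.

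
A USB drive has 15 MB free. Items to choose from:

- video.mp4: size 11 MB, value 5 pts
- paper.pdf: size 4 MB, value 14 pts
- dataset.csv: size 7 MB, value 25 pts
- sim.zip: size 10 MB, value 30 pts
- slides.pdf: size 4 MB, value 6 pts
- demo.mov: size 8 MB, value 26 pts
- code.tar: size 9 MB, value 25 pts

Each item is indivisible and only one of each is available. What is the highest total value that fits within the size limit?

51 pts

Check high-value combinations within 15 MB:
- dataset.csv+demo.mov: size 7+8=15, value 25+26=51
- paper.pdf+dataset.csv+slides.pdf: size 4+7+4=15, value 14+25+6=45
- paper.pdf+sim.zip: size 4+10=14, value 14+30=44
Best: 51 pts.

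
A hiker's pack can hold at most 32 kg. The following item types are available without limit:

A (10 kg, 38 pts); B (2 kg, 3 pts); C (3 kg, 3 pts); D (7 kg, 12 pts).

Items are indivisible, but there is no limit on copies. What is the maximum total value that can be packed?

Best value-per-unit is A at 38/10; filling with it alone gives 3×38 = 114.
Optimal mix: 3×A + 1×B → weight 32, value 117.

117 pts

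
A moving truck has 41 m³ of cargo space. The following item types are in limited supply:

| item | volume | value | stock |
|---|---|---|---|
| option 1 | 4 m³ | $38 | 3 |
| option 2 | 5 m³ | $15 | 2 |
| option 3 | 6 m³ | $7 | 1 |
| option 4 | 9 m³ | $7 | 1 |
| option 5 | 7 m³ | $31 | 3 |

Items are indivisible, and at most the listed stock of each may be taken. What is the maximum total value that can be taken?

$222

Top feasible selections:
- 3×option 1 + 1×option 2 + 3×option 5: volume 38, value 222
- 3×option 1 + 1×option 3 + 3×option 5: volume 39, value 214
- 3×option 1 + 3×option 5: volume 33, value 207
Best: $222.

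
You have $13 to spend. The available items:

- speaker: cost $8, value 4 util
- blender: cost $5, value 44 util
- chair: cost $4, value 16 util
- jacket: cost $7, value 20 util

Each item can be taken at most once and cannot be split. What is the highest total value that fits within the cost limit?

Check high-value combinations within $13:
- blender+jacket: cost 5+7=12, value 44+20=64
- blender+chair: cost 5+4=9, value 44+16=60
- speaker+blender: cost 8+5=13, value 4+44=48
Best: 64 util.

64 util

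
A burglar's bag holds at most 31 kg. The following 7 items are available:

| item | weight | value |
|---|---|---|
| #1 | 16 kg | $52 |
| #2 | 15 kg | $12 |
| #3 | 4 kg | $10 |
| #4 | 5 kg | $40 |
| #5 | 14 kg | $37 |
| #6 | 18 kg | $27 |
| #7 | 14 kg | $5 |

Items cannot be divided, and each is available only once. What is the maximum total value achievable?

$102

This is a 0/1 knapsack; check combinations near the capacity.
- #1+#3+#4: weight 16+4+5=25, value 52+10+40=102
- #1+#4: weight 16+5=21, value 52+40=92
- #1+#5: weight 16+14=30, value 52+37=89
Best: $102.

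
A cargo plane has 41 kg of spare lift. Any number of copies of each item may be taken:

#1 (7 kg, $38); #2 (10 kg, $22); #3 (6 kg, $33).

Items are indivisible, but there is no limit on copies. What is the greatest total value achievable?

$223

Best value-per-unit is #3 at 33/6; filling with it alone gives 6×33 = 198.
Optimal mix: 5×#1 + 1×#3 → weight 41, value 223.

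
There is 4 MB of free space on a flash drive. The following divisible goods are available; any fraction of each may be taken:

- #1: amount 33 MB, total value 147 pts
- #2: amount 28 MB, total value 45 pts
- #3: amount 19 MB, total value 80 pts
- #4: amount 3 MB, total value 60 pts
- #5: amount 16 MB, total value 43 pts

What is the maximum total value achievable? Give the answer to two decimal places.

Take in order of value per unit:
- #4 (60/3 per unit): all 3 → value 60, running total 60.00
- #1 (147/33 per unit): 1 of 33 → value 1×147/33 = 4.4545, running total 64.45
Total 64.45.

64.45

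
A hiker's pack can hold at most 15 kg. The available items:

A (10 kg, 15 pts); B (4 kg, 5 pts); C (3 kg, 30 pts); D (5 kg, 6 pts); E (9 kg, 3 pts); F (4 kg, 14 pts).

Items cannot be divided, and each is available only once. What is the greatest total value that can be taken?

Check high-value combinations within 15 kg:
- C+D+F: weight 3+5+4=12, value 30+6+14=50
- B+C+F: weight 4+3+4=11, value 5+30+14=49
- A+C: weight 10+3=13, value 15+30=45
- C+F: weight 3+4=7, value 30+14=44
- B+C+D: weight 4+3+5=12, value 5+30+6=41
Best: 50 pts.

50 pts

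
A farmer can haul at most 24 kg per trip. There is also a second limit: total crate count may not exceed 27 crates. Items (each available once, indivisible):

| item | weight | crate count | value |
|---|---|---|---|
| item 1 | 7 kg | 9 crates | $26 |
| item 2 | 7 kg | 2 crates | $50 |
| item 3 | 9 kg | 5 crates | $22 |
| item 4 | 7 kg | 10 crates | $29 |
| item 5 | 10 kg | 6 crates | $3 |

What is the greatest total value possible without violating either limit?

Feasible sets respecting both limits:
- item 1+item 2+item 4: weight 21, crate count 21, value 105
- item 2+item 3+item 4: weight 23, crate count 17, value 101
- item 1+item 2+item 3: weight 23, crate count 16, value 98
- item 2+item 4+item 5: weight 24, crate count 18, value 82
Best: $105.

$105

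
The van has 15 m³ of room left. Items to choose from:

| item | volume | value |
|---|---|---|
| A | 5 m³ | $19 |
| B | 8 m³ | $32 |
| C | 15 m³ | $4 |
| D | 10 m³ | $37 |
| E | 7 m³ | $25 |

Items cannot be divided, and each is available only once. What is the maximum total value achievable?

This is a 0/1 knapsack; check combinations near the capacity.
- B+E: volume 8+7=15, value 32+25=57
- A+D: volume 5+10=15, value 19+37=56
- A+B: volume 5+8=13, value 19+32=51
- A+E: volume 5+7=12, value 19+25=44
Best: $57.

$57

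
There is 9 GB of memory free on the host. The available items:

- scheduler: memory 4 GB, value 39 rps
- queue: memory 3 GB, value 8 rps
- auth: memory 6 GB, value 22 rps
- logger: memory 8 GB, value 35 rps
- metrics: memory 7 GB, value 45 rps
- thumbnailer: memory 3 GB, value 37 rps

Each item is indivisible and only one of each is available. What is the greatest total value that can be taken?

This is a 0/1 knapsack; check combinations near the capacity.
- scheduler+thumbnailer: memory 4+3=7, value 39+37=76
- auth+thumbnailer: memory 6+3=9, value 22+37=59
- scheduler+queue: memory 4+3=7, value 39+8=47
- queue+thumbnailer: memory 3+3=6, value 8+37=45
Best: 76 rps.

76 rps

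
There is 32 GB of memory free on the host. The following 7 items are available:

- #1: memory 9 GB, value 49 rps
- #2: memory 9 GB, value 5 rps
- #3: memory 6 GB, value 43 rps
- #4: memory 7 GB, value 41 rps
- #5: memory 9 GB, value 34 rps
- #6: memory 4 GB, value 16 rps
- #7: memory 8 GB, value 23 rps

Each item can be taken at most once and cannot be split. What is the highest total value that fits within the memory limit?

This is a 0/1 knapsack; check combinations near the capacity.
- #1+#3+#4+#5: memory 9+6+7+9=31, value 49+43+41+34=167
- #1+#3+#4+#7: memory 9+6+7+8=30, value 49+43+41+23=156
- #1+#3+#4+#6: memory 9+6+7+4=26, value 49+43+41+16=149
- #1+#3+#5+#7: memory 9+6+9+8=32, value 49+43+34+23=149
- #1+#3+#5+#6: memory 9+6+9+4=28, value 49+43+34+16=142
Best: 167 rps.

167 rps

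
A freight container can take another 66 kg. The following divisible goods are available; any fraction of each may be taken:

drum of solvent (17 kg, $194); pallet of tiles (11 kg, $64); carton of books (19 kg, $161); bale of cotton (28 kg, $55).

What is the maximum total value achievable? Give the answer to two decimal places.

Take in order of value per unit:
- drum of solvent (194/17 per unit): all 17 → value 194, running total 194.00
- carton of books (161/19 per unit): all 19 → value 161, running total 355.00
- pallet of tiles (64/11 per unit): all 11 → value 64, running total 419.00
- bale of cotton (55/28 per unit): 19 of 28 → value 19×55/28 = 37.3214, running total 456.32
Total 456.32.

456.32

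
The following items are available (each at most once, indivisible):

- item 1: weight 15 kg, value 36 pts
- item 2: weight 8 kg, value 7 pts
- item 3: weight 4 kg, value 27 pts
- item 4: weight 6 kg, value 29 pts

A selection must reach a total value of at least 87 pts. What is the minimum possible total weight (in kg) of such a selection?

Subsets with value ≥ 87, sorted by total weight:
- item 1+item 3+item 4: weight 25, value 92
- item 1+item 2+item 3+item 4: weight 33, value 99
Minimum weight: 25 kg.

25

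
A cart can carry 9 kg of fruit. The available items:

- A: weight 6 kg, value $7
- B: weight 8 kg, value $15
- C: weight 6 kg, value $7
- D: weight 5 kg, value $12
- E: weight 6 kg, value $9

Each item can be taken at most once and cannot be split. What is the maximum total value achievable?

Check high-value combinations within 9 kg:
- B: weight 8, value 15
- D: weight 5, value 12
- E: weight 6, value 9
Best: $15.

$15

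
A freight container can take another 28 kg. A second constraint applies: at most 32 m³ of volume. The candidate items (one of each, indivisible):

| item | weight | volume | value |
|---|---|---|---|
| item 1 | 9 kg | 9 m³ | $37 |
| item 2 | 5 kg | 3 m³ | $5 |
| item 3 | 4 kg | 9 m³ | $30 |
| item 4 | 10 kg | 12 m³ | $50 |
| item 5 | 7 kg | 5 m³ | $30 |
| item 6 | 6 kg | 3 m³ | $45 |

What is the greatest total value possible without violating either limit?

Feasible sets respecting both limits:
- item 3+item 4+item 5+item 6: weight 27, volume 29, value 155
- item 1+item 3+item 5+item 6: weight 26, volume 26, value 142
- item 1+item 4+item 6: weight 25, volume 24, value 132
Best: $155.

$155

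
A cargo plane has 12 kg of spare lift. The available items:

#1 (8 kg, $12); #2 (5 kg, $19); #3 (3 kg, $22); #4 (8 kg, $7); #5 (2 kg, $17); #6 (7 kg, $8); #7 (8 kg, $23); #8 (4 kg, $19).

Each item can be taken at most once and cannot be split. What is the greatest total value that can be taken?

$60

This is a 0/1 knapsack; check combinations near the capacity.
- #2+#3+#8: weight 5+3+4=12, value 19+22+19=60
- #3+#5+#8: weight 3+2+4=9, value 22+17+19=58
- #2+#3+#5: weight 5+3+2=10, value 19+22+17=58
Best: $60.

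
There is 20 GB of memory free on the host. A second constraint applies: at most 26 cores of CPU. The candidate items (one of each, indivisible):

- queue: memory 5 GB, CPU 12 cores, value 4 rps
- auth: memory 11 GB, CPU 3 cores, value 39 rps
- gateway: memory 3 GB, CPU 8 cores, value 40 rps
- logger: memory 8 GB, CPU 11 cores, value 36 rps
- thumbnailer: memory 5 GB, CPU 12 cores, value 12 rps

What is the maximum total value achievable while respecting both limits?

91 rps

Feasible sets respecting both limits:
- auth+gateway+thumbnailer: memory 19, CPU 23, value 91
- queue+auth+gateway: memory 19, CPU 23, value 83
- auth+gateway: memory 14, CPU 11, value 79
Best: 91 rps.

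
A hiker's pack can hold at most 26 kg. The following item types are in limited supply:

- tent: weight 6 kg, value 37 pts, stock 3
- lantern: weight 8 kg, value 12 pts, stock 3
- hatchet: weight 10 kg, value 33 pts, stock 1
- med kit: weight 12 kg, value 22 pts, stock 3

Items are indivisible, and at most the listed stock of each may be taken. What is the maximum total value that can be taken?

123 pts

Best selections within weight 26 and stock limits:
- 3×tent + 1×lantern: weight 26, value 123
- 3×tent: weight 18, value 111
Best: 123 pts.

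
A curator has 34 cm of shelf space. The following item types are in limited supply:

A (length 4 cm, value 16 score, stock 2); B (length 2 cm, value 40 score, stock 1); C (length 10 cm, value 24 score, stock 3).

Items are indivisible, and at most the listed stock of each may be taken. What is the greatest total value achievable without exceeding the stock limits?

120 score

Top feasible selections:
- 2×A + 1×B + 2×C: length 30, value 120
- 1×B + 3×C: length 32, value 112
- 1×A + 1×B + 2×C: length 26, value 104
Best: 120 score.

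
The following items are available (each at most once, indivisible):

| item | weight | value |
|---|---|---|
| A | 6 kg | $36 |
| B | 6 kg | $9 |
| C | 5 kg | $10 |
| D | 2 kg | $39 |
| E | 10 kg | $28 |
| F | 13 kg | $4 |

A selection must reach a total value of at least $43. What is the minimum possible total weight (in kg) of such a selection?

7

Subsets with value ≥ 43, sorted by total weight:
- C+D: weight 7, value 49
- A+D: weight 8, value 75
- B+D: weight 8, value 48
Minimum weight: 7 kg.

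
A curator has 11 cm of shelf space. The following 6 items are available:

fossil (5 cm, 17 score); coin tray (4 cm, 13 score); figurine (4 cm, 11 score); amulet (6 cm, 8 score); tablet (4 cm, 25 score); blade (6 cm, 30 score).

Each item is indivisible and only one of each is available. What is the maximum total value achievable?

55 score

Check high-value combinations within 11 cm:
- tablet+blade: length 4+6=10, value 25+30=55
- fossil+blade: length 5+6=11, value 17+30=47
- coin tray+blade: length 4+6=10, value 13+30=43
- fossil+tablet: length 5+4=9, value 17+25=42
Best: 55 score.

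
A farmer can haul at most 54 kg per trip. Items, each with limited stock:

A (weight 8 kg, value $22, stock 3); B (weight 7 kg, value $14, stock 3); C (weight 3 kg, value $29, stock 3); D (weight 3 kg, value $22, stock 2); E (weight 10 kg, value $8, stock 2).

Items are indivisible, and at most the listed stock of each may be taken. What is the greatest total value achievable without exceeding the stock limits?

$225

Best selections within weight 54 and stock limits:
- 3×A + 2×B + 3×C + 2×D: weight 53, value 225
- 2×A + 3×B + 3×C + 2×D: weight 52, value 217
Best: $225.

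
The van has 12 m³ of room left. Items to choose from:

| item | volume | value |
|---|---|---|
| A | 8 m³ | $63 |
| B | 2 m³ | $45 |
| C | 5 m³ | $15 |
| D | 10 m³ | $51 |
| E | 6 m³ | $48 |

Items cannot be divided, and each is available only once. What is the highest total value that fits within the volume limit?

$108

This is a 0/1 knapsack; check combinations near the capacity.
- A+B: volume 8+2=10, value 63+45=108
- B+D: volume 2+10=12, value 45+51=96
- B+E: volume 2+6=8, value 45+48=93
- A: volume 8, value 63
- C+E: volume 5+6=11, value 15+48=63
Best: $108.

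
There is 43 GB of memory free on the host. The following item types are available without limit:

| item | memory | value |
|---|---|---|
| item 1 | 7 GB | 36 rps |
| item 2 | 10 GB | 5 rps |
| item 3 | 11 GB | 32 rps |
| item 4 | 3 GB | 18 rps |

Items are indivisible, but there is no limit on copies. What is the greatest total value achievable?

Best value-per-unit is item 4 at 18/3; filling with it alone gives 14×18 = 252.
Optimal mix: 1×item 1 + 12×item 4 → memory 43, value 252.

252 rps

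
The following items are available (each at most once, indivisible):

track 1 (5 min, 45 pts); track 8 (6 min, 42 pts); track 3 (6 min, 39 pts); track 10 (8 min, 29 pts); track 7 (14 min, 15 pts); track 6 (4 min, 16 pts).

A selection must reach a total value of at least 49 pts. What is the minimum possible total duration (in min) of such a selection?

9

Subsets with value ≥ 49, sorted by total duration:
- track 1+track 6: duration 9, value 61
- track 8+track 6: duration 10, value 58
Minimum duration: 9 min.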